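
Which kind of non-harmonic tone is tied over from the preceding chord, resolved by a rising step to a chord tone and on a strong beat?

Retardation.

Approach: by preparation — the pitch is first a chord tone, then held (tied or repeated) while the harmony changes under it. Departure: up by step. Metric position: strong.
A prepared dissonance that resolves upward by step — a retardation. (The same figure resolving downward would be a suspension.)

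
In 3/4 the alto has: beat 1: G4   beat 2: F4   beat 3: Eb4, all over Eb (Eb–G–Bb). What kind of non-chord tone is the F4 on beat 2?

The harmony at that moment is Eb major triad (Eb, G, Bb); F4 is not a chord tone.
It is approached by step down from G4 and left by step down to Eb4.
Step in, step out in the same direction — a passing tone.

Passing tone.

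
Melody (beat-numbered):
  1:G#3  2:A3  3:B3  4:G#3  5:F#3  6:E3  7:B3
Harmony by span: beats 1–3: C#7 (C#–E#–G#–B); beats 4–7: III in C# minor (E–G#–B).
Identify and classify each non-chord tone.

A3 (beat 2) — passing tone; F#3 (beat 5) — passing tone.

The harmony at that moment is C# dominant seventh chord (C#, E#, G#, B); A3 is not a chord tone.
It is approached by step up from G#3 and left by step up to B3.
Step in, step out in the same direction — a passing tone.
The harmony at that moment is E major triad (E, G#, B); F#3 is not a chord tone.
It is approached by step down from G#3 and left by step down to E3.
Step in, step out in the same direction — a passing tone.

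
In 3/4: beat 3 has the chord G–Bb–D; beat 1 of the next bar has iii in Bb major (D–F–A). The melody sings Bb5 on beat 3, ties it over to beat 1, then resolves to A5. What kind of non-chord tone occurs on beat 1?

Suspension.

The harmony at that moment is D minor triad (D, F, A); Bb5 is not a chord tone.
It is held over (the same pitch as the preceding Bb5) and left by step down to A5.
Held over from the previous chord and resolving down by step — a suspension.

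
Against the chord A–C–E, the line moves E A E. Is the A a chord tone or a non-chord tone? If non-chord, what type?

A minor triad contains A, C, E; A is the root, so it is a chord tone.

Chord tone (the root of A minor triad).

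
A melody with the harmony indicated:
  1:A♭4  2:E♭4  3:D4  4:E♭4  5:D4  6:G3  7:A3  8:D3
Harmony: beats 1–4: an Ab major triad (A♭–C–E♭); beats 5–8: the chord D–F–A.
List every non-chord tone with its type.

The harmony at that moment is A♭ major triad (A♭, C, E♭); D4 is not a chord tone.
It is approached by step down from E♭4 and left by step up to E♭4.
Step away and step back to the same note — a neighbor tone (lower neighbor).
The harmony at that moment is D minor triad (D, F, A); G3 is not a chord tone.
It is approached by leap down from D4 and left by step up to A3.
Leap in, step out — an appoggiatura.

D4 (beat 3) — neighbor tone; G3 (beat 6) — appoggiatura.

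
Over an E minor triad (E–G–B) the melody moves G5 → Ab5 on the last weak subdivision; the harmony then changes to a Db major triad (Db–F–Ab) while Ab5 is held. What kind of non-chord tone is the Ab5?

The harmony at that moment is E minor triad (E, G, B); Ab5 is not a chord tone.
It is approached by step up from G5 and then sustained as the same pitch into the next harmony.
Arriving early and becoming a chord tone when the harmony changes — an anticipation.

Ab5 is an anticipation.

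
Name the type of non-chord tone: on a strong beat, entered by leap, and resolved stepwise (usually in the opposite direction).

Approach: by leap. Departure: by step. Metric position: strong.
Leap in, step out, in a metrically strong position — an appoggiatura. (It is the mirror image of the escape tone, which steps in and leaps out from a weak position.)

Appoggiatura.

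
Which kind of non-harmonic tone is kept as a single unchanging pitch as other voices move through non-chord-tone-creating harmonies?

Approach: none. Departure: none — a single pitch is sustained while the chords change around it, passing through harmonies that do not contain it.
No melodic motion at all; the dissonance is created entirely by the moving harmonies against the stationary note — a pedal tone (pedal point).

Pedal tone.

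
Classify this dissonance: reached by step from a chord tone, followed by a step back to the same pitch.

Approach: by step. Departure: by step in the opposite direction, back to the starting pitch.
Stepwise on both sides but reversing to return to the same chord tone — a neighbor tone. (Had it continued onward in the same direction it would be a passing tone instead.)

Neighbor tone.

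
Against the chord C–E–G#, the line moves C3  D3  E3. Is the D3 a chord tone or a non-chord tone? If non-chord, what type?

The harmony at that moment is C augmented triad (C, E, G#); D3 is not a chord tone.
It is approached by step up from C3 and left by step up to E3.
Step in, step out in the same direction — a passing tone.

Non-chord tone — a passing tone.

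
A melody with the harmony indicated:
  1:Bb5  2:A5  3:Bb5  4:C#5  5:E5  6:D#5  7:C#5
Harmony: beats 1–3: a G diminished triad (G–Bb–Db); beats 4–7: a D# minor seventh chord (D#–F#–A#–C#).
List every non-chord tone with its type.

A5 (beat 2) — neighbor tone; E5 (beat 5) — appoggiatura.

The harmony at that moment is G diminished triad (G, Bb, Db); A5 is not a chord tone.
It is approached by step down from Bb5 and left by step up to Bb5.
Step away and step back to the same note — a neighbor tone (lower neighbor).
The harmony at that moment is D# minor seventh chord (D#, F#, A#, C#); E5 is not a chord tone.
It is approached by leap up from C#5 and left by step down to D#5.
Leap in, step out — an appoggiatura.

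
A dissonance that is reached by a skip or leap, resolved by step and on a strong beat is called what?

Approach: by leap. Departure: by step. Metric position: strong.
Leap in, step out, in a metrically strong position — an appoggiatura. (It is the mirror image of the escape tone, which steps in and leaps out from a weak position.)

Appoggiatura.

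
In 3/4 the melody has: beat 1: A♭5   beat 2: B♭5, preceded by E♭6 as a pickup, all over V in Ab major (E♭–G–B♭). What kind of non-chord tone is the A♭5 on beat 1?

Appoggiatura.

The harmony at that moment is E♭ major triad (E♭, G, B♭); A♭5 is not a chord tone.
It is approached by leap down from E♭6 and left by step up to B♭5.
Leap in, step out, metrically accented — an appoggiatura.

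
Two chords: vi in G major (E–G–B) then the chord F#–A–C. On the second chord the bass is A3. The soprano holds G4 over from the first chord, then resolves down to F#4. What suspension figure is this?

At the second chord the bass is A3. The suspended G4 lies a seventh above the bass; after resolving down by step to F#4, the interval above the bass becomes a sixth.
Suspension figures are named by those two intervals: 7–6.

7–6 suspension.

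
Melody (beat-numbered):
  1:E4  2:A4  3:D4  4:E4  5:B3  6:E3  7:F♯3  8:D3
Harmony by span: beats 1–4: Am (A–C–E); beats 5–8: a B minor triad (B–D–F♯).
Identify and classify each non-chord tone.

The harmony at that moment is A minor triad (A, C, E); D4 is not a chord tone.
It is approached by leap down from A4 and left by step up to E4.
Leap in, step out — an appoggiatura.
The harmony at that moment is B minor triad (B, D, F♯); E3 is not a chord tone.
It is approached by leap down from B3 and left by step up to F♯3.
Leap in, step out — an appoggiatura.

D4 (beat 3) — appoggiatura; E3 (beat 6) — appoggiatura.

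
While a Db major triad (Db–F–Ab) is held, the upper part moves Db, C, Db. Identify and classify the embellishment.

The harmony at that moment is Db major triad (Db, F, Ab); C is not a chord tone.
It is approached by step down from Db and left by step up to Db.
Step away and step back to the same note — a neighbor tone (lower neighbor).

C is a neighbor tone.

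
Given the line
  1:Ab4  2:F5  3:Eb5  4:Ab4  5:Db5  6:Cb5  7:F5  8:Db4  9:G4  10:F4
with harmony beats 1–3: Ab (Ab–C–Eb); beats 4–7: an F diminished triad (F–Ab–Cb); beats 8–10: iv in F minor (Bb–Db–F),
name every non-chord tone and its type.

The harmony at that moment is Ab major triad (Ab, C, Eb); F5 is not a chord tone.
It is approached by leap up from Ab4 and left by step down to Eb5.
Leap in, step out — an appoggiatura.
The harmony at that moment is F diminished triad (F, Ab, Cb); Db5 is not a chord tone.
It is approached by leap up from Ab4 and left by step down to Cb5.
Leap in, step out — an appoggiatura.
The harmony at that moment is Bb minor triad (Bb, Db, F); G4 is not a chord tone.
It is approached by leap up from Db4 and left by step down to F4.
Leap in, step out — an appoggiatura.

F5 (beat 2) — appoggiatura; Db5 (beat 5) — appoggiatura; G4 (beat 9) — appoggiatura.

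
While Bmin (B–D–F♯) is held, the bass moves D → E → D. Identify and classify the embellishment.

E is a neighbor tone.

The harmony at that moment is B minor triad (B, D, F♯); E is not a chord tone.
It is approached by step up from D and left by step down to D.
Step away and step back to the same note — a neighbor tone (upper neighbor).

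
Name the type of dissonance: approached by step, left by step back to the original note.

Neighbor tone.

Approach: by step. Departure: by step in the opposite direction, back to the starting pitch.
Stepwise on both sides but reversing to return to the same chord tone — a neighbor tone. (Had it continued onward in the same direction it would be a passing tone instead.)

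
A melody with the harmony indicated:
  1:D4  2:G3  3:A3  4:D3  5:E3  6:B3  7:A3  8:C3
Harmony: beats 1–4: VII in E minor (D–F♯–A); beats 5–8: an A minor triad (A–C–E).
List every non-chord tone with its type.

The harmony at that moment is D major triad (D, F♯, A); G3 is not a chord tone.
It is approached by leap down from D4 and left by step up to A3.
Leap in, step out — an appoggiatura.
The harmony at that moment is A minor triad (A, C, E); B3 is not a chord tone.
It is approached by leap up from E3 and left by step down to A3.
Leap in, step out — an appoggiatura.

G3 (beat 2) — appoggiatura; B3 (beat 6) — appoggiatura.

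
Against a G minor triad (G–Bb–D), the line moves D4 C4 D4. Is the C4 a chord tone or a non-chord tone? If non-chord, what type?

Non-chord tone — a neighbor tone.

The harmony at that moment is G minor triad (G, Bb, D); C4 is not a chord tone.
It is approached by step down from D4 and left by step up to D4.
Step away and step back to the same note — a neighbor tone (lower neighbor).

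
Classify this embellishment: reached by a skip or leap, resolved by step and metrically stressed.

Appoggiatura.

Approach: by leap. Departure: by step. Metric position: strong.
Leap in, step out, in a metrically strong position — an appoggiatura. (It is the mirror image of the escape tone, which steps in and leaps out from a weak position.)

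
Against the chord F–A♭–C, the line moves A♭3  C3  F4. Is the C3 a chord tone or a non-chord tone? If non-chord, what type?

F minor triad contains F, A♭, C; C is the fifth, so it is a chord tone.

Chord tone (the fifth of F minor triad).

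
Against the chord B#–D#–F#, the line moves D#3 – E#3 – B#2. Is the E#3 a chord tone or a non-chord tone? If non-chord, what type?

The harmony at that moment is B# diminished triad (B#, D#, F#); E#3 is not a chord tone.
It is approached by step up from D#3 and left by leap down to B#2.
Step in, leap out — an escape tone.

Non-chord tone — an escape tone.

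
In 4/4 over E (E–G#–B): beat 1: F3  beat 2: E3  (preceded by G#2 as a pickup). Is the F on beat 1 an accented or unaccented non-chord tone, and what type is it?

The harmony at that moment is E major triad (E, G#, B); F3 is not a chord tone.
It is approached by leap up from G#2 and left by step down to E3.
Leap in, step out — an appoggiatura.
It falls on the downbeat, so it is accented.

Accented appoggiatura.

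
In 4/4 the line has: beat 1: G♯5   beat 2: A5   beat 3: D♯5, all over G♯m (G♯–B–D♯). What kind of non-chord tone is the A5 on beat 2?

Escape tone.

The harmony at that moment is G♯ minor triad (G♯, B, D♯); A5 is not a chord tone.
It is approached by step up from G♯5 and left by leap down to D♯5.
Step in, leap out, on a weak beat — an escape tone.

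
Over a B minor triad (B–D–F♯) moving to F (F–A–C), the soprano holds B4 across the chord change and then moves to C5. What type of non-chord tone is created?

The harmony at that moment is F major triad (F, A, C); B4 is not a chord tone.
It is held over (the same pitch as the preceding B4) and left by step up to C5.
Held over from the previous chord and resolving up by step — a retardation.

B4 is a retardation.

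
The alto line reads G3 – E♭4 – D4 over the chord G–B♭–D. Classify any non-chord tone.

The harmony at that moment is G minor triad (G, B♭, D); E♭4 is not a chord tone.
It is approached by leap up from G3 and left by step down to D4.
Leap in, step out — an appoggiatura.

E♭4 is an appoggiatura.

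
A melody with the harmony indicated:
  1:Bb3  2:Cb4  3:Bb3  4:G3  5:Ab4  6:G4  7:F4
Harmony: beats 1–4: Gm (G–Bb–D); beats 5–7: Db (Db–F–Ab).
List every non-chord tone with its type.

The harmony at that moment is G minor triad (G, Bb, D); Cb4 is not a chord tone.
It is approached by step up from Bb3 and left by step down to Bb3.
Step away and step back to the same note — a neighbor tone (upper neighbor).
The harmony at that moment is Db major triad (Db, F, Ab); G4 is not a chord tone.
It is approached by step down from Ab4 and left by step down to F4.
Step in, step out in the same direction — a passing tone.

Cb4 (beat 2) — neighbor tone; G4 (beat 6) — passing tone.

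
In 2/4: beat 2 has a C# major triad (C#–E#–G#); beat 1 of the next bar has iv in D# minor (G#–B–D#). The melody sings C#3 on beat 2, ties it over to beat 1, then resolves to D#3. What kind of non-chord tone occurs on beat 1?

Retardation.

The harmony at that moment is G# minor triad (G#, B, D#); C#3 is not a chord tone.
It is held over (the same pitch as the preceding C#3) and left by step up to D#3.
Held over from the previous chord and resolving up by step — a retardation.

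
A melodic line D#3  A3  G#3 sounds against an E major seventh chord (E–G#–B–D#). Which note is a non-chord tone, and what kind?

A3 is an appoggiatura.

The harmony at that moment is E major seventh chord (E, G#, B, D#); A3 is not a chord tone.
It is approached by leap up from D#3 and left by step down to G#3.
Leap in, step out — an appoggiatura.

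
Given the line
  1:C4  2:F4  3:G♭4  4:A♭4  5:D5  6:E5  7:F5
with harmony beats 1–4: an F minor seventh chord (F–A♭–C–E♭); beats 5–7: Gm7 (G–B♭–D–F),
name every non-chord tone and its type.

G♭4 (beat 3) — passing tone; E5 (beat 6) — passing tone.

The harmony at that moment is F minor seventh chord (F, A♭, C, E♭); G♭4 is not a chord tone.
It is approached by step up from F4 and left by step up to A♭4.
Step in, step out in the same direction — a passing tone.
The harmony at that moment is G minor seventh chord (G, B♭, D, F); E5 is not a chord tone.
It is approached by step up from D5 and left by step up to F5.
Step in, step out in the same direction — a passing tone.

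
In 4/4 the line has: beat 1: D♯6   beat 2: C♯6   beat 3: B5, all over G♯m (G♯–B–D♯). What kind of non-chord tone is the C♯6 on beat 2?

Passing tone.

The harmony at that moment is G♯ minor triad (G♯, B, D♯); C♯6 is not a chord tone.
It is approached by step down from D♯6 and left by step down to B5.
Step in, step out in the same direction — a passing tone.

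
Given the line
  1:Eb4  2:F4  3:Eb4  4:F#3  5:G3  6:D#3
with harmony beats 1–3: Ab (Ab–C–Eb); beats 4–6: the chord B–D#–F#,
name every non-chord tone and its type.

The harmony at that moment is Ab major triad (Ab, C, Eb); F4 is not a chord tone.
It is approached by step up from Eb4 and left by step down to Eb4.
Step away and step back to the same note — a neighbor tone (upper neighbor).
The harmony at that moment is B major triad (B, D#, F#); G3 is not a chord tone.
It is approached by step up from F#3 and left by leap down to D#3.
Step in, leap out — an escape tone.

F4 (beat 2) — neighbor tone; G3 (beat 5) — escape tone.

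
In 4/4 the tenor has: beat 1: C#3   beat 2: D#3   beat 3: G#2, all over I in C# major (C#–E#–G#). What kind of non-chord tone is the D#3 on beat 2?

Escape tone.

The harmony at that moment is C# major triad (C#, E#, G#); D#3 is not a chord tone.
It is approached by step up from C#3 and left by leap down to G#2.
Step in, leap out, on a weak beat — an escape tone.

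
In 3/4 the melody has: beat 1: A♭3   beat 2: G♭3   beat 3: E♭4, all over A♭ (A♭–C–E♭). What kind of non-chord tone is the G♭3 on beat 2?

Escape tone.

The harmony at that moment is A♭ major triad (A♭, C, E♭); G♭3 is not a chord tone.
It is approached by step down from A♭3 and left by leap up to E♭4.
Step in, leap out, on a weak beat — an escape tone.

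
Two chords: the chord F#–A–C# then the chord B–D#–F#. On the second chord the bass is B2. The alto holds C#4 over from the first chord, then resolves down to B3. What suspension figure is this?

9–8 suspension.

At the second chord the bass is B2. The suspended C#4 lies a ninth above the bass; after resolving down by step to B3, the interval above the bass becomes an octave.
Suspension figures are named by those two intervals: 9–8.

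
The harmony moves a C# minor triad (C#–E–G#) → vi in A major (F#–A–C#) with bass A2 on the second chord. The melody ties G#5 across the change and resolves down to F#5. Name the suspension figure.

7–6 suspension.

At the second chord the bass is A2. The suspended G#5 lies a seventh above the bass; after resolving down by step to F#5, the interval above the bass becomes a sixth.
Suspension figures are named by those two intervals: 7–6.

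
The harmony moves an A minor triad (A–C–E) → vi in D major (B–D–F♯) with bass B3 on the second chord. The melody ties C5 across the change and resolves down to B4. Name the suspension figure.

9–8 suspension.

At the second chord the bass is B3. The suspended C5 lies a ninth above the bass; after resolving down by step to B4, the interval above the bass becomes an octave.
Suspension figures are named by those two intervals: 9–8.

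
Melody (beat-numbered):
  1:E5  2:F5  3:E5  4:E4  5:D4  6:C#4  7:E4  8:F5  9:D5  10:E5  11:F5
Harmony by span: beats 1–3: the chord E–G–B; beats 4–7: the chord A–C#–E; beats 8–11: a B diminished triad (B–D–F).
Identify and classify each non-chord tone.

The harmony at that moment is E minor triad (E, G, B); F5 is not a chord tone.
It is approached by step up from E5 and left by step down to E5.
Step away and step back to the same note — a neighbor tone (upper neighbor).
The harmony at that moment is A major triad (A, C#, E); D4 is not a chord tone.
It is approached by step down from E4 and left by step down to C#4.
Step in, step out in the same direction — a passing tone.
The harmony at that moment is B diminished triad (B, D, F); E5 is not a chord tone.
It is approached by step up from D5 and left by step up to F5.
Step in, step out in the same direction — a passing tone.

F5 (beat 2) — neighbor tone; D4 (beat 5) — passing tone; E5 (beat 10) — passing tone.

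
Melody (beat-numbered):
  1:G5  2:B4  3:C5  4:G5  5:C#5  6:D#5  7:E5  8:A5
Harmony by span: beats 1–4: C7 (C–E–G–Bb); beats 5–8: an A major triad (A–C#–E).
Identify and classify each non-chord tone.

B4 (beat 2) — appoggiatura; D#5 (beat 6) — passing tone.

The harmony at that moment is C dominant seventh chord (C, E, G, Bb); B4 is not a chord tone.
It is approached by leap down from G5 and left by step up to C5.
Leap in, step out — an appoggiatura.
The harmony at that moment is A major triad (A, C#, E); D#5 is not a chord tone.
It is approached by step up from C#5 and left by step up to E5.
Step in, step out in the same direction — a passing tone.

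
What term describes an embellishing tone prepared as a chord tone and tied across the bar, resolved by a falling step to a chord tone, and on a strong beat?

Approach: by preparation — the pitch is first a chord tone, then held (tied or repeated) while the harmony changes under it. Departure: down by step. Metric position: strong.
A prepared dissonance that resolves downward by step — a suspension. (The same figure resolving upward would be a retardation.)

Suspension.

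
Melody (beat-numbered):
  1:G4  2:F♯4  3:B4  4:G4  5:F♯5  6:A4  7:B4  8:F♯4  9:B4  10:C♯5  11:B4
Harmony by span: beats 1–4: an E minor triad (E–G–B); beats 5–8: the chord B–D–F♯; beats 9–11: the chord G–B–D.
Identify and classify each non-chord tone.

F♯4 (beat 2) — escape tone; A4 (beat 6) — appoggiatura; C♯5 (beat 10) — neighbor tone.

The harmony at that moment is E minor triad (E, G, B); F♯4 is not a chord tone.
It is approached by step down from G4 and left by leap up to B4.
Step in, leap out — an escape tone.
The harmony at that moment is B minor triad (B, D, F♯); A4 is not a chord tone.
It is approached by leap down from F♯5 and left by step up to B4.
Leap in, step out — an appoggiatura.
The harmony at that moment is G major triad (G, B, D); C♯5 is not a chord tone.
It is approached by step up from B4 and left by step down to B4.
Step away and step back to the same note — a neighbor tone (upper neighbor).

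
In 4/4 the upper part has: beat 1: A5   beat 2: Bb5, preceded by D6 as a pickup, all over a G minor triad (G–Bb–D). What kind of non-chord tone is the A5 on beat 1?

Appoggiatura.

The harmony at that moment is G minor triad (G, Bb, D); A5 is not a chord tone.
It is approached by leap down from D6 and left by step up to Bb5.
Leap in, step out, metrically accented — an appoggiatura.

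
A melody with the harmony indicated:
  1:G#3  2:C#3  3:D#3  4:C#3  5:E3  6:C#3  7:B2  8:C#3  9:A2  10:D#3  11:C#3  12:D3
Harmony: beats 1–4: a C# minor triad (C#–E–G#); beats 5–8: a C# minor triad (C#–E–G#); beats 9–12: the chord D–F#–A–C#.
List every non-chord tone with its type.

The harmony at that moment is C# minor triad (C#, E, G#); D#3 is not a chord tone.
It is approached by step up from C#3 and left by step down to C#3.
Step away and step back to the same note — a neighbor tone (upper neighbor).
The harmony at that moment is C# minor triad (C#, E, G#); B2 is not a chord tone.
It is approached by step down from C#3 and left by step up to C#3.
Step away and step back to the same note — a neighbor tone (lower neighbor).
The harmony at that moment is D major seventh chord (D, F#, A, C#); D#3 is not a chord tone.
It is approached by leap up from A2 and left by step down to C#3.
Leap in, step out — an appoggiatura.

D#3 (beat 3) — neighbor tone; B2 (beat 7) — neighbor tone; D#3 (beat 10) — appoggiatura.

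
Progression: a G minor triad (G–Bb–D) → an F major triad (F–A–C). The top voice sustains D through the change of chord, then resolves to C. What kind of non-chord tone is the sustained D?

The harmony at that moment is F major triad (F, A, C); D is not a chord tone.
It is held over (the same pitch as the preceding D) and left by step down to C.
Held over from the previous chord and resolving down by step — a suspension.

D is a suspension.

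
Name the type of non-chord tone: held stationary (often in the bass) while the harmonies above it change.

Approach: none. Departure: none — a single pitch is sustained while the chords change around it, passing through harmonies that do not contain it.
No melodic motion at all; the dissonance is created entirely by the moving harmonies against the stationary note — a pedal tone (pedal point).

Pedal tone.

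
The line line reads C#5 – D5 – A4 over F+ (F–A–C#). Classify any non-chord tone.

The harmony at that moment is F augmented triad (F, A, C#); D5 is not a chord tone.
It is approached by step up from C#5 and left by leap down to A4.
Step in, leap out — an escape tone.

D5 is an escape tone.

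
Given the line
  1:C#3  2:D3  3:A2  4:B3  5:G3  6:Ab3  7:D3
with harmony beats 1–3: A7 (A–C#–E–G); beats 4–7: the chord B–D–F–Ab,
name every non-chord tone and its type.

The harmony at that moment is A dominant seventh chord (A, C#, E, G); D3 is not a chord tone.
It is approached by step up from C#3 and left by leap down to A2.
Step in, leap out — an escape tone.
The harmony at that moment is B diminished seventh chord (B, D, F, Ab); G3 is not a chord tone.
It is approached by leap down from B3 and left by step up to Ab3.
Leap in, step out — an appoggiatura.

D3 (beat 2) — escape tone; G3 (beat 5) — appoggiatura.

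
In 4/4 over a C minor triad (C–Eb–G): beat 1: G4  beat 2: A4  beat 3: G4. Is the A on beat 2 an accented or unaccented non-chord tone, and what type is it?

The harmony at that moment is C minor triad (C, Eb, G); A4 is not a chord tone.
It is approached by step up from G4 and left by step down to G4.
Step away and step back to the same note — a neighbor tone (upper neighbor).
It falls on a weak beat, so it is unaccented.

Unaccented neighbor tone.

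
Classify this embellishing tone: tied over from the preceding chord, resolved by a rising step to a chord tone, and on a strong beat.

Approach: by preparation — the pitch is first a chord tone, then held (tied or repeated) while the harmony changes under it. Departure: up by step. Metric position: strong.
A prepared dissonance that resolves upward by step — a retardation. (The same figure resolving downward would be a suspension.)

Retardation.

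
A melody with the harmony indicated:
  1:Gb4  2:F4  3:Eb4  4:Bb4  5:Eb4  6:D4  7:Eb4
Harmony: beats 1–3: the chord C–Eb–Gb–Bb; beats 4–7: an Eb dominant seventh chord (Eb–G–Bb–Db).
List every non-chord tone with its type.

F4 (beat 2) — passing tone; D4 (beat 6) — neighbor tone.

The harmony at that moment is C half-diminished seventh chord (C, Eb, Gb, Bb); F4 is not a chord tone.
It is approached by step down from Gb4 and left by step down to Eb4.
Step in, step out in the same direction — a passing tone.
The harmony at that moment is Eb dominant seventh chord (Eb, G, Bb, Db); D4 is not a chord tone.
It is approached by step down from Eb4 and left by step up to Eb4.
Step away and step back to the same note — a neighbor tone (lower neighbor).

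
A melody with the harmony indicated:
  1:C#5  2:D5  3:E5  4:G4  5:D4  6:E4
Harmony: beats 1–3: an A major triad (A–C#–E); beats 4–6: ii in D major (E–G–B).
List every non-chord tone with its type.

The harmony at that moment is A major triad (A, C#, E); D5 is not a chord tone.
It is approached by step up from C#5 and left by step up to E5.
Step in, step out in the same direction — a passing tone.
The harmony at that moment is E minor triad (E, G, B); D4 is not a chord tone.
It is approached by leap down from G4 and left by step up to E4.
Leap in, step out — an appoggiatura.

D5 (beat 2) — passing tone; D4 (beat 5) — appoggiatura.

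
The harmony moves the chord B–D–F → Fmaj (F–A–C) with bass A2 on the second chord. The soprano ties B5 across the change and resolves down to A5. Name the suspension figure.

9–8 suspension.

At the second chord the bass is A2. The suspended B5 lies a ninth above the bass; after resolving down by step to A5, the interval above the bass becomes an octave.
Suspension figures are named by those two intervals: 9–8.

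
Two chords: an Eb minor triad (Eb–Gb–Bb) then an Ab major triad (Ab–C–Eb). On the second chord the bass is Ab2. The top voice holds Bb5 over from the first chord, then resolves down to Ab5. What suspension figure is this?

At the second chord the bass is Ab2. The suspended Bb5 lies a ninth above the bass; after resolving down by step to Ab5, the interval above the bass becomes an octave.
Suspension figures are named by those two intervals: 9–8.

9–8 suspension.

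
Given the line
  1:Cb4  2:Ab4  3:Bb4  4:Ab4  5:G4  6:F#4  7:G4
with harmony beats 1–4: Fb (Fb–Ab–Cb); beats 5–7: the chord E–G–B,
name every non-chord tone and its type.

The harmony at that moment is Fb major triad (Fb, Ab, Cb); Bb4 is not a chord tone.
It is approached by step up from Ab4 and left by step down to Ab4.
Step away and step back to the same note — a neighbor tone (upper neighbor).
The harmony at that moment is E minor triad (E, G, B); F#4 is not a chord tone.
It is approached by step down from G4 and left by step up to G4.
Step away and step back to the same note — a neighbor tone (lower neighbor).

Bb4 (beat 3) — neighbor tone; F#4 (beat 6) — neighbor tone.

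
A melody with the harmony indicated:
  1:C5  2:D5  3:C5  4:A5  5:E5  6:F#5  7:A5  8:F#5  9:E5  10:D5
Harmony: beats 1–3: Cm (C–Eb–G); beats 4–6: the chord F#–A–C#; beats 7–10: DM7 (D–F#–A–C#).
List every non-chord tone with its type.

The harmony at that moment is C minor triad (C, Eb, G); D5 is not a chord tone.
It is approached by step up from C5 and left by step down to C5.
Step away and step back to the same note — a neighbor tone (upper neighbor).
The harmony at that moment is F# minor triad (F#, A, C#); E5 is not a chord tone.
It is approached by leap down from A5 and left by step up to F#5.
Leap in, step out — an appoggiatura.
The harmony at that moment is D major seventh chord (D, F#, A, C#); E5 is not a chord tone.
It is approached by step down from F#5 and left by step down to D5.
Step in, step out in the same direction — a passing tone.

D5 (beat 2) — neighbor tone; E5 (beat 5) — appoggiatura; E5 (beat 9) — passing tone.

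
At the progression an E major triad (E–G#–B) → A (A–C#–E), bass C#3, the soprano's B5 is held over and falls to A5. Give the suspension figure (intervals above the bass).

7–6 suspension.

At the second chord the bass is C#3. The suspended B5 lies a seventh above the bass; after resolving down by step to A5, the interval above the bass becomes a sixth.
Suspension figures are named by those two intervals: 7–6.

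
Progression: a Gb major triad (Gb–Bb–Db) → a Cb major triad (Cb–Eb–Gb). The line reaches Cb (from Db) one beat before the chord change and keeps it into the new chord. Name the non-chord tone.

The harmony at that moment is Gb major triad (Gb, Bb, Db); Cb is not a chord tone.
It is approached by step down from Db and then sustained as the same pitch into the next harmony.
Arriving early and becoming a chord tone when the harmony changes — an anticipation.

Cb is an anticipation.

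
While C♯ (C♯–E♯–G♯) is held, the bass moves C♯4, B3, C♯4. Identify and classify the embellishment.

The harmony at that moment is C♯ major triad (C♯, E♯, G♯); B3 is not a chord tone.
It is approached by step down from C♯4 and left by step up to C♯4.
Step away and step back to the same note — a neighbor tone (lower neighbor).

B3 is a neighbor tone.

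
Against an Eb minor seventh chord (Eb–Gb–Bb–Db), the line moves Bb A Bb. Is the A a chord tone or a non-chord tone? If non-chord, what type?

The harmony at that moment is Eb minor seventh chord (Eb, Gb, Bb, Db); A is not a chord tone.
It is approached by step down from Bb and left by step up to Bb.
Step away and step back to the same note — a neighbor tone (lower neighbor).

Non-chord tone — a neighbor tone.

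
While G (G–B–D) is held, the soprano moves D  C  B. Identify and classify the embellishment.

C is a passing tone.

The harmony at that moment is G major triad (G, B, D); C is not a chord tone.
It is approached by step down from D and left by step down to B.
Step in, step out in the same direction — a passing tone.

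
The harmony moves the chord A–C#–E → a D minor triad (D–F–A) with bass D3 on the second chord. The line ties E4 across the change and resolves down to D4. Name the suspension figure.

9–8 suspension.

At the second chord the bass is D3. The suspended E4 lies a ninth above the bass; after resolving down by step to D4, the interval above the bass becomes an octave.
Suspension figures are named by those two intervals: 9–8.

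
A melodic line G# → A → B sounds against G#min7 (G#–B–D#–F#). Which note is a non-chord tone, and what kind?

The harmony at that moment is G# minor seventh chord (G#, B, D#, F#); A is not a chord tone.
It is approached by step up from G# and left by step up to B.
Step in, step out in the same direction — a passing tone.

A is a passing tone.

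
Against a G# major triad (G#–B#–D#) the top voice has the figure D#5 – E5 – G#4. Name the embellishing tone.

E5 is an escape tone.

The harmony at that moment is G# major triad (G#, B#, D#); E5 is not a chord tone.
It is approached by step up from D#5 and left by leap down to G#4.
Step in, leap out — an escape tone.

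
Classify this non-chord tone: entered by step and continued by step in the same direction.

Passing tone.

Approach: by step. Departure: by step, continuing in the same direction.
Stepwise on both sides with no change of direction means the note fills in the space between two different chord tones — a passing tone. (Had it turned back to its starting note it would be a neighbor tone instead.)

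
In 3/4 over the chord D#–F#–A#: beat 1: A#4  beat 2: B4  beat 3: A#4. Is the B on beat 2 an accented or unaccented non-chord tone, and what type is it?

The harmony at that moment is D# minor triad (D#, F#, A#); B4 is not a chord tone.
It is approached by step up from A#4 and left by step down to A#4.
Step away and step back to the same note — a neighbor tone (upper neighbor).
It falls on a weak beat, so it is unaccented.

Unaccented neighbor tone.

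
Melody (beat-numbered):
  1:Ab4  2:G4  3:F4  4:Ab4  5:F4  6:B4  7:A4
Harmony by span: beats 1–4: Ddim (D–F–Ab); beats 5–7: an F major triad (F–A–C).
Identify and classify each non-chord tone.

G4 (beat 2) — passing tone; B4 (beat 6) — appoggiatura.

The harmony at that moment is D diminished triad (D, F, Ab); G4 is not a chord tone.
It is approached by step down from Ab4 and left by step down to F4.
Step in, step out in the same direction — a passing tone.
The harmony at that moment is F major triad (F, A, C); B4 is not a chord tone.
It is approached by leap up from F4 and left by step down to A4.
Leap in, step out — an appoggiatura.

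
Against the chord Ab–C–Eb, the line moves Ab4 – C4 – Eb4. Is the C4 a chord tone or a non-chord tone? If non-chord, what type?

Ab major triad contains Ab, C, Eb; C is the third, so it is a chord tone.

Chord tone (the third of Ab major triad).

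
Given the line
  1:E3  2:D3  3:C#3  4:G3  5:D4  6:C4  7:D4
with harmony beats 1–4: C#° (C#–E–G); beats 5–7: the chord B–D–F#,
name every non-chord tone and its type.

The harmony at that moment is C# diminished triad (C#, E, G); D3 is not a chord tone.
It is approached by step down from E3 and left by step down to C#3.
Step in, step out in the same direction — a passing tone.
The harmony at that moment is B minor triad (B, D, F#); C4 is not a chord tone.
It is approached by step down from D4 and left by step up to D4.
Step away and step back to the same note — a neighbor tone (lower neighbor).

D3 (beat 2) — passing tone; C4 (beat 6) — neighbor tone.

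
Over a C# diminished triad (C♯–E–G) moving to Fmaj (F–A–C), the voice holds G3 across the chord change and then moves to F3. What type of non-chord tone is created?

The harmony at that moment is F major triad (F, A, C); G3 is not a chord tone.
It is held over (the same pitch as the preceding G3) and left by step down to F3.
Held over from the previous chord and resolving down by step — a suspension.

G3 is a suspension.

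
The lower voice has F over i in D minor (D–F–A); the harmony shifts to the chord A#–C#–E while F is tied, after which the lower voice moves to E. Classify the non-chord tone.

The harmony at that moment is A# diminished triad (A#, C#, E); F is not a chord tone.
It is held over (the same pitch as the preceding F) and left by step down to E.
Held over from the previous chord and resolving down by step — a suspension.

F is a suspension.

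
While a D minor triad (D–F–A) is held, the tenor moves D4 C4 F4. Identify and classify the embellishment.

C4 is an escape tone.

The harmony at that moment is D minor triad (D, F, A); C4 is not a chord tone.
It is approached by step down from D4 and left by leap up to F4.
Step in, leap out — an escape tone.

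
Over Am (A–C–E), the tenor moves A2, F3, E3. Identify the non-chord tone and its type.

F3 is an appoggiatura.

The harmony at that moment is A minor triad (A, C, E); F3 is not a chord tone.
It is approached by leap up from A2 and left by step down to E3.
Leap in, step out — an appoggiatura.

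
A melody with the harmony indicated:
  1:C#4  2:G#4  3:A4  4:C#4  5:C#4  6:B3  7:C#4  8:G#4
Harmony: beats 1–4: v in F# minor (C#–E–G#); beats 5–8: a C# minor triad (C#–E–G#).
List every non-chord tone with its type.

A4 (beat 3) — escape tone; B3 (beat 6) — neighbor tone.

The harmony at that moment is C# minor triad (C#, E, G#); A4 is not a chord tone.
It is approached by step up from G#4 and left by leap down to C#4.
Step in, leap out — an escape tone.
The harmony at that moment is C# minor triad (C#, E, G#); B3 is not a chord tone.
It is approached by step down from C#4 and left by step up to C#4.
Step away and step back to the same note — a neighbor tone (lower neighbor).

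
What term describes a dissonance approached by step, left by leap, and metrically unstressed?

Escape tone.

Approach: by step. Departure: by leap. Metric position: weak.
Step in, leap out, from a weak position — an escape tone (échappée). (It is the mirror image of the appoggiatura, which leaps in and steps out on a strong beat.)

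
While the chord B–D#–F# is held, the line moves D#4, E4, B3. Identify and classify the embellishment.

E4 is an escape tone.

The harmony at that moment is B major triad (B, D#, F#); E4 is not a chord tone.
It is approached by step up from D#4 and left by leap down to B3.
Step in, leap out — an escape tone.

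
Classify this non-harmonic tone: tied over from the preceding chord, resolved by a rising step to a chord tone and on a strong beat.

Approach: by preparation — the pitch is first a chord tone, then held (tied or repeated) while the harmony changes under it. Departure: up by step. Metric position: strong.
A prepared dissonance that resolves upward by step — a retardation. (The same figure resolving downward would be a suspension.)

Retardation.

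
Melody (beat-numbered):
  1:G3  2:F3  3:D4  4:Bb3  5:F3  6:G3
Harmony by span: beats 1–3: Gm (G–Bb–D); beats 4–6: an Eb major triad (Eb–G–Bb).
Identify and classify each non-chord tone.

F3 (beat 2) — escape tone; F3 (beat 5) — appoggiatura.

The harmony at that moment is G minor triad (G, Bb, D); F3 is not a chord tone.
It is approached by step down from G3 and left by leap up to D4.
Step in, leap out — an escape tone.
The harmony at that moment is Eb major triad (Eb, G, Bb); F3 is not a chord tone.
It is approached by leap down from Bb3 and left by step up to G3.
Leap in, step out — an appoggiatura.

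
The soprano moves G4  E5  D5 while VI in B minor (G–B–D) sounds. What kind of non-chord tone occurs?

The harmony at that moment is G major triad (G, B, D); E5 is not a chord tone.
It is approached by leap up from G4 and left by step down to D5.
Leap in, step out — an appoggiatura.

E5 is an appoggiatura.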